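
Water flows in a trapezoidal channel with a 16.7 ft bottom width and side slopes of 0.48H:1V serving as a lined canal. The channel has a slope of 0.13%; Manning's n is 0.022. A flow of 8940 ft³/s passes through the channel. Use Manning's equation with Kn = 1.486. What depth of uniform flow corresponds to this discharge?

Manning's equation rearranged: A R^(2/3) = nQ / (1.486·√S) = 0.022 × 8940 / (1.486 × √0.0013) = 3671.
At y = 33.8 ft: A R^(2/3) = 5877 — high.
At y = 26.4 ft: A R^(2/3) = 3671 — ≈ 3671.

y_n = 26.4 ft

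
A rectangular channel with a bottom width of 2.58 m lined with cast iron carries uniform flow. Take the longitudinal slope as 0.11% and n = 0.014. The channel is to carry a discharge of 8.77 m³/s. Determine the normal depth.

Manning's equation rearranged: A R^(2/3) = nQ / (1·√S) = 0.014 × 8.77 / (√0.0011) = 3.702.
Try y = 1.95 m: A R^(2/3) = 4.25 — too large.
Try y = 1.75 m: A R^(2/3) = 3.702 — ≈ 3.702.

y_n = 1.75 m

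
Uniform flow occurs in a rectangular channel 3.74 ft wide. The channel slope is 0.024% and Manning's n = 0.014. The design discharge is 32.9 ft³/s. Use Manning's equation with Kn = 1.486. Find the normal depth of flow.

y_n = 4.45 ft

Manning's equation rearranged: A R^(2/3) = nQ / (1.486·√S) = 0.014 × 32.9 / (1.486 × √0.00024) = 20.01.
Trying y = 5.63 ft: A R^(2/3) = 26.4 — over.
Trying y = 3.45 ft: A R^(2/3) = 14.67 — short.
Trying y = 4.45 ft: A R^(2/3) = 19.99 — ≈ 20.01.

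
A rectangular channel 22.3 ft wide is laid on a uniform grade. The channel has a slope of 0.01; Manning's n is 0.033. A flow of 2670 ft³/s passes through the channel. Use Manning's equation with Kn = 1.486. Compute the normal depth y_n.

y_n = 9.09 ft

Manning's equation rearranged: A R^(2/3) = nQ / (1.486·√S) = 0.033 × 2670 / (1.486 × √0.01) = 592.9.
Try y = 7.78 ft: A R^(2/3) = 478.7 — low.
Try y = 10.2 ft: A R^(2/3) = 693.8 — high.
Try y = 9.09 ft: A R^(2/3) = 593.3 — matches.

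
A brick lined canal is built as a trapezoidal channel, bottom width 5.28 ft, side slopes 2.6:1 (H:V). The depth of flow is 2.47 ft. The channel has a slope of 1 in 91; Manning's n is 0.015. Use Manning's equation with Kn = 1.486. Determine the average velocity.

With bottom width b = 5.28 ft and side slope z = 2.6: A = (b + zy)y = (5.28 + 2.6×2.47)×2.47 = 28.9 ft²; P = b + 2y√(1+z²) = 5.28 + 2×2.47×2.786 = 19.04 ft.
Hydraulic radius R = A/P = 28.9/19.04 = 1.518 ft.
From Manning's equation, V = (1.486/n) R^(2/3) S^(1/2) = (1.486/0.015) × 1.518^(2/3) × 0.01099^(1/2) = 13.7 ft/s.

V = 13.7 ft/s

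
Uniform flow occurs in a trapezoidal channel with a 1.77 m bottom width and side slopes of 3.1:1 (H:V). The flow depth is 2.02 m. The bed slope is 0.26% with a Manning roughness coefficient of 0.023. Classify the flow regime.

With bottom width b = 1.77 m and side slope z = 3.1: A = (b + zy)y = (1.77 + 3.1×2.02)×2.02 = 16.22 m²; P = b + 2y√(1+z²) = 1.77 + 2×2.02×3.257 = 14.93 m.
Hydraulic radius R = A/P = 16.22/14.93 = 1.087 m.
V = (1/n) R^(2/3) √S = (1/0.023) × 1.087^(2/3) × √0.0026 = 2.343 m/s. Hydraulic depth D_h = A/T = 16.22/14.29 = 1.135 m.
Froude number Fr = V/√(g·D_h) = 2.343/√(9.81×1.135) = 0.702, which is less than 1, so the flow is subcritical.

subcritical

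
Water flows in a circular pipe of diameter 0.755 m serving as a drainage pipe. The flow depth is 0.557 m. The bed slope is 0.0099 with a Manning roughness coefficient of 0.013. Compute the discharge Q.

For a circular section of diameter D = 0.755 m at depth y = 0.557 m, the central angle is θ = 2 arccos(1 − 2y/D) = 4.133 rad. Then A = (D²/8)(θ − sin θ) = 0.3541 m² and P = Dθ/2 = 1.56 m.
Hydraulic radius R = A/P = 0.3541/1.56 = 0.227 m.
Manning's equation: Q = (1/n) A R^(2/3) S^(1/2) = (1/0.013) × 0.3541 × 0.227^(2/3) × 0.0099^(1/2) = 1.01 m³/s.

Q = 1.01 m³/s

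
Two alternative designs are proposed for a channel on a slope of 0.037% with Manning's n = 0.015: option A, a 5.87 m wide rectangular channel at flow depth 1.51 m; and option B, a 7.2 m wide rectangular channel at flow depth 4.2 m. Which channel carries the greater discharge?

Channel A: Flow area A = b·y = 5.87 × 1.51 = 8.864 m². Wetted perimeter P = b + 2y = 5.87 + 2×1.51 = 8.89 m. Hydraulic radius R = A/P = 8.864/8.89 = 0.997 m. Q_A = (1/0.015)·8.864·0.997^(2/3)·√0.00037 = 11.34 m³/s.
Channel B: Flow area A = b·y = 7.2 × 4.2 = 30.24 m². Wetted perimeter P = b + 2y = 7.2 + 2×4.2 = 15.6 m. Hydraulic radius R = A/P = 30.24/15.6 = 1.938 m. Q_B = (1/0.015)·30.24·1.938^(2/3)·√0.00037 = 60.29 m³/s.
Q_A = 11.34 m³/s vs Q_B = 60.29 m³/s, so channel B carries more.

channel B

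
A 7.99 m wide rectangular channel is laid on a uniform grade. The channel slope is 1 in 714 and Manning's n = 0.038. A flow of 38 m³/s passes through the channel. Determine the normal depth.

y_n = 3.27 m

Manning's equation rearranged: A R^(2/3) = nQ / (1·√S) = 0.038 × 38 / (√0.001401) = 38.58.
At y = 4.17 m: A R^(2/3) = 53.6 — over.
At y = 3.27 m: A R^(2/3) = 38.63 — matches.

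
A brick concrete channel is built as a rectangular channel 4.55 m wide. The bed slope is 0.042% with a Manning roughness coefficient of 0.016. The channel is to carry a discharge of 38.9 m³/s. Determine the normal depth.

y_n = 4.96 m

Manning's equation rearranged: A R^(2/3) = nQ / (1·√S) = 0.016 × 38.9 / (√0.00042) = 30.37.
Trying y = 6.19 m: A R^(2/3) = 39.54 — too large.
Trying y = 4.96 m: A R^(2/3) = 30.35 — ≈ 30.37.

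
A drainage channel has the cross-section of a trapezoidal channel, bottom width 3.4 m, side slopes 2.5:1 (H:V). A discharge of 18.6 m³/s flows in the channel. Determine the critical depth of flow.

At critical depth, Q² T / (g A³) = 1, i.e. A³/T = Q²/g = 18.6²/9.81 = 35.27.
Try y = 1.25 m: A³/T = 56.23 — high.
Try y = 0.85 m: A³/T = 13.54 — low.
Try y = 1.1 m: A³/T = 34.79 — ≈ 35.27.

y_c = 1.1 m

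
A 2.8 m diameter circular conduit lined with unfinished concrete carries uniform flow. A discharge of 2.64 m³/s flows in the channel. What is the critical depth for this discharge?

At critical depth, Q² T / (g A³) = 1, i.e. A³/T = Q²/g = 2.64²/9.81 = 0.7105.
At y = 0.483 m: A³/T = 0.1684 — too small.
At y = 0.698 m: A³/T = 0.7114 — matches.

y_c = 0.698 m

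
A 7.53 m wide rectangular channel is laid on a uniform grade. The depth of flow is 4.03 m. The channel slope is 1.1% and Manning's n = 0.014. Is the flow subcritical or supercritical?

Flow area A = b·y = 7.53 × 4.03 = 30.35 m². Wetted perimeter P = b + 2y = 7.53 + 2×4.03 = 15.59 m.
Hydraulic radius R = A/P = 30.35/15.59 = 1.946 m.
V = (1/n) R^(2/3) √S = (1/0.014) × 1.946^(2/3) × √0.011 = 11.68 m/s. Hydraulic depth D_h = A/T = 30.35/7.53 = 4.03 m.
Froude number Fr = V/√(g·D_h) = 11.68/√(9.81×4.03) = 1.86, which is greater than 1, so the flow is supercritical.

supercritical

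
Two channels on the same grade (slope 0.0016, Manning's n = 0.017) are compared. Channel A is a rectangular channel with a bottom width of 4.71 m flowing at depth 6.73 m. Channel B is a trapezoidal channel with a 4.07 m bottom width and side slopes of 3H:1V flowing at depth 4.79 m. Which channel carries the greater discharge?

Channel A: Flow area A = b·y = 4.71 × 6.73 = 31.7 m². Wetted perimeter P = b + 2y = 4.71 + 2×6.73 = 18.17 m. Hydraulic radius R = A/P = 31.7/18.17 = 1.745 m. Q_A = (1/0.017)·31.7·1.745^(2/3)·√0.0016 = 108.1 m³/s.
Channel B: With bottom width b = 4.07 m and side slope z = 3: A = (b + zy)y = (4.07 + 3×4.79)×4.79 = 88.33 m²; P = b + 2y√(1+z²) = 4.07 + 2×4.79×3.162 = 34.36 m. Hydraulic radius R = A/P = 88.33/34.36 = 2.57 m. Q_B = (1/0.017)·88.33·2.57^(2/3)·√0.0016 = 390 m³/s.
Q_A = 108.1 m³/s vs Q_B = 390 m³/s, so channel B carries more.

channel B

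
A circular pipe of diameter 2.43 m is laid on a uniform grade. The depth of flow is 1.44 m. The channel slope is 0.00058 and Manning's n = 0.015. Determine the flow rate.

Q = 3.52 m³/s

For a circular section of diameter D = 2.43 m at depth y = 1.44 m, the central angle is θ = 2 arccos(1 − 2y/D) = 3.514 rad. Then A = (D²/8)(θ − sin θ) = 2.862 m² and P = Dθ/2 = 4.27 m.
Hydraulic radius R = A/P = 2.862/4.27 = 0.6704 m.
Manning's equation: Q = (1/n) A R^(2/3) S^(1/2) = (1/0.015) × 2.862 × 0.6704^(2/3) × 0.00058^(1/2) = 3.52 m³/s.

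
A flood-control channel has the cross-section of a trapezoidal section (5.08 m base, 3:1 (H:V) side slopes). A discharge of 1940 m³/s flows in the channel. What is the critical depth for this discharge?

At critical depth, Q² T / (g A³) = 1, i.e. A³/T = Q²/g = 1940²/9.81 = 383600.
Try y = 10.1 m: A³/T = 694700 — over.
Try y = 6.12 m: A³/T = 70620 — short.
Try y = 8.88 m: A³/T = 382900 — ≈ 383600.

y_c = 8.88 m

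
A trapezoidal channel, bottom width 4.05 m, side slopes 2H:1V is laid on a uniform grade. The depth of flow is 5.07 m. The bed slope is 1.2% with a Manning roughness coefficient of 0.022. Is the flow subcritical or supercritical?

supercritical

With bottom width b = 4.05 m and side slope z = 2: A = (b + zy)y = (4.05 + 2×5.07)×5.07 = 71.94 m²; P = b + 2y√(1+z²) = 4.05 + 2×5.07×2.236 = 26.72 m.
Hydraulic radius R = A/P = 71.94/26.72 = 2.692 m.
V = (1/n) R^(2/3) √S = (1/0.022) × 2.692^(2/3) × √0.012 = 9.636 m/s. Hydraulic depth D_h = A/T = 71.94/24.33 = 2.957 m.
Froude number Fr = V/√(g·D_h) = 9.636/√(9.81×2.957) = 1.79, which is greater than 1, so the flow is supercritical.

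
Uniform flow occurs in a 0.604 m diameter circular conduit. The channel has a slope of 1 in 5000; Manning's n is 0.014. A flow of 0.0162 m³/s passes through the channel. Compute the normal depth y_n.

y_n = 0.182 m

Manning's equation rearranged: A R^(2/3) = nQ / (1·√S) = 0.014 × 0.0162 / (√0.0002) = 0.01604.
Try y = 0.141 m: A R^(2/3) = 0.009711 — short.
Try y = 0.205 m: A R^(2/3) = 0.02016 — over.
Try y = 0.182 m: A R^(2/3) = 0.01605 — ≈ 0.01604.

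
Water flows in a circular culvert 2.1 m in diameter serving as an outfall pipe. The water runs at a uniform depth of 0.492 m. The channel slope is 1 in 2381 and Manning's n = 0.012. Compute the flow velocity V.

For a circular section of diameter D = 2.1 m at depth y = 0.492 m, the central angle is θ = 2 arccos(1 − 2y/D) = 2.021 rad. Then A = (D²/8)(θ − sin θ) = 0.6178 m² and P = Dθ/2 = 2.122 m.
Hydraulic radius R = A/P = 0.6178/2.122 = 0.2911 m.
From Manning's equation, V = (1/n) R^(2/3) S^(1/2) = (1/0.012) × 0.2911^(2/3) × 0.00042^(1/2) = 0.75 m/s.

V = 0.75 m/s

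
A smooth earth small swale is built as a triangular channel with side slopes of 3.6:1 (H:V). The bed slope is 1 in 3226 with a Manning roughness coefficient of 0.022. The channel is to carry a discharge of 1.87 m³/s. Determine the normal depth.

y_n = 1.02 m

Manning's equation rearranged: A R^(2/3) = nQ / (1·√S) = 0.022 × 1.87 / (√0.00031) = 2.337.
Trying y = 0.899 m: A R^(2/3) = 1.666 — short.
Trying y = 1.26 m: A R^(2/3) = 4.097 — over.
Trying y = 1.02 m: A R^(2/3) = 2.332 — ≈ 2.337.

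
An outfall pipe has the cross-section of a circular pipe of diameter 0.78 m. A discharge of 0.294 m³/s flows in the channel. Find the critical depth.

y_c = 0.326 m

At critical depth, Q² T / (g A³) = 1, i.e. A³/T = Q²/g = 0.294²/9.81 = 0.008811.
Trying y = 0.282 m: A³/T = 0.005043 — too small.
Trying y = 0.398 m: A³/T = 0.01889 — too large.
Trying y = 0.326 m: A³/T = 0.008806 — close enough.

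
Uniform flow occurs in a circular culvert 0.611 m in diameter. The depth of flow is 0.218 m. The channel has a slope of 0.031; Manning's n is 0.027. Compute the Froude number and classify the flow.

For a circular section of diameter D = 0.611 m at depth y = 0.218 m, the central angle is θ = 2 arccos(1 − 2y/D) = 2.561 rad. Then A = (D²/8)(θ − sin θ) = 0.09388 m² and P = Dθ/2 = 0.7823 m.
Hydraulic radius R = A/P = 0.09388/0.7823 = 0.12 m.
V = (1/n) R^(2/3) √S = (1/0.027) × 0.12^(2/3) × √0.031 = 1.587 m/s. Hydraulic depth D_h = A/T = 0.09388/0.5854 = 0.1604 m.
Froude number Fr = V/√(g·D_h) = 1.587/√(9.81×0.1604) = 1.26, which is greater than 1, so the flow is supercritical.

supercritical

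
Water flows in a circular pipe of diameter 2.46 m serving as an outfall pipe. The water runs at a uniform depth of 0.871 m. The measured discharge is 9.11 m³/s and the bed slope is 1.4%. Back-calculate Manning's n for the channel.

n = 0.012

For a circular section of diameter D = 2.46 m at depth y = 0.871 m, the central angle is θ = 2 arccos(1 − 2y/D) = 2.549 rad. Then A = (D²/8)(θ − sin θ) = 1.506 m² and P = Dθ/2 = 3.136 m.
Hydraulic radius R = A/P = 1.506/3.136 = 0.4803 m.
Rearranging Manning's equation: n = (1/Q) A R^(2/3) S^(1/2) = (1/9.11) × 1.506 × 0.4803^(2/3) × √0.014 = 0.012.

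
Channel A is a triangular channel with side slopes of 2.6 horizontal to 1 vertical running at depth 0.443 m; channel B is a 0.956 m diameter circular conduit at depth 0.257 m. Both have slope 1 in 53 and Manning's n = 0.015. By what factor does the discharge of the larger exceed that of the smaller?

Channel A: For a triangular section with side slope z = 2.6: A = zy² = 2.6×0.443² = 0.5102 m²; P = 2y√(1+z²) = 2×0.443×2.786 = 2.468 m. Hydraulic radius R = A/P = 0.5102/2.468 = 0.2067 m. Q_A = (1/0.015)·0.5102·0.2067^(2/3)·√0.01887 = 1.634 m³/s.
Channel B: For a circular section of diameter D = 0.956 m at depth y = 0.257 m, the central angle is θ = 2 arccos(1 − 2y/D) = 2.18 rad. Then A = (D²/8)(θ − sin θ) = 0.1554 m² and P = Dθ/2 = 1.042 m. Hydraulic radius R = A/P = 0.1554/1.042 = 0.1491 m. Q_B = (1/0.015)·0.1554·0.1491^(2/3)·√0.01887 = 0.4002 m³/s.
The larger discharge is 1.634 m³/s and the smaller is 0.4002 m³/s; the ratio is 4.08.

4.08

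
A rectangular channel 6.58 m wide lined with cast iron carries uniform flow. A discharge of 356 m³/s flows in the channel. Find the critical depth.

y_c = 6.68 m

For a rectangular channel, critical depth y_c = (q²/g)^(1/3) where q = Q/b = 356/6.58 = 54.1 m²/s.
So y_c = (54.1²/9.81)^(1/3) = 6.68 m.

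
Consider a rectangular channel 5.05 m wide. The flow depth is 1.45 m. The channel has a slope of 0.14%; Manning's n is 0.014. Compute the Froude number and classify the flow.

Flow area A = b·y = 5.05 × 1.45 = 7.322 m². Wetted perimeter P = b + 2y = 5.05 + 2×1.45 = 7.95 m.
Hydraulic radius R = A/P = 7.322/7.95 = 0.9211 m.
V = (1/n) R^(2/3) √S = (1/0.014) × 0.9211^(2/3) × √0.0014 = 2.53 m/s. Hydraulic depth D_h = A/T = 7.322/5.05 = 1.45 m.
Froude number Fr = V/√(g·D_h) = 2.53/√(9.81×1.45) = 0.671, which is less than 1, so the flow is subcritical.

subcritical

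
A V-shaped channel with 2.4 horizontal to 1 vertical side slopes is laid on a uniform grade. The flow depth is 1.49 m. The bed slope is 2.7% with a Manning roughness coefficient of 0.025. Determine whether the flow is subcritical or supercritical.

For a triangular section with side slope z = 2.4: A = zy² = 2.4×1.49² = 5.328 m²; P = 2y√(1+z²) = 2×1.49×2.6 = 7.748 m.
Hydraulic radius R = A/P = 5.328/7.748 = 0.6877 m.
V = (1/n) R^(2/3) √S = (1/0.025) × 0.6877^(2/3) × √0.027 = 5.121 m/s. Hydraulic depth D_h = A/T = 5.328/7.152 = 0.745 m.
Froude number Fr = V/√(g·D_h) = 5.121/√(9.81×0.745) = 1.89, which is greater than 1, so the flow is supercritical.

supercritical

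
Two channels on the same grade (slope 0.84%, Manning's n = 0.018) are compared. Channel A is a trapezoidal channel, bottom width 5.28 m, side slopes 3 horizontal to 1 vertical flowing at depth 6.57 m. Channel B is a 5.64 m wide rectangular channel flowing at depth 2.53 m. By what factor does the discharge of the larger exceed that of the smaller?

21.9

Channel A: With bottom width b = 5.28 m and side slope z = 3: A = (b + zy)y = (5.28 + 3×6.57)×6.57 = 164.2 m²; P = b + 2y√(1+z²) = 5.28 + 2×6.57×3.162 = 46.83 m. Hydraulic radius R = A/P = 164.2/46.83 = 3.506 m. Q_A = (1/0.018)·164.2·3.506^(2/3)·√0.0084 = 1929 m³/s.
Channel B: Flow area A = b·y = 5.64 × 2.53 = 14.27 m². Wetted perimeter P = b + 2y = 5.64 + 2×2.53 = 10.7 m. Hydraulic radius R = A/P = 14.27/10.7 = 1.334 m. Q_B = (1/0.018)·14.27·1.334^(2/3)·√0.0084 = 88.03 m³/s.
The larger discharge is 1929 m³/s and the smaller is 88.03 m³/s; the ratio is 21.9.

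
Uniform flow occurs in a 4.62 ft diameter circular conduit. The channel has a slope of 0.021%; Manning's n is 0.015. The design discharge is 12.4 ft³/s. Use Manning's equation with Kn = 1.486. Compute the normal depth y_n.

y_n = 2.22 ft

Manning's equation rearranged: A R^(2/3) = nQ / (1.486·√S) = 0.015 × 12.4 / (1.486 × √0.00021) = 8.637.
Trying y = 2.51 ft: A R^(2/3) = 10.6 — over.
Trying y = 1.76 ft: A R^(2/3) = 5.685 — short.
Trying y = 2.22 ft: A R^(2/3) = 8.62 — matches.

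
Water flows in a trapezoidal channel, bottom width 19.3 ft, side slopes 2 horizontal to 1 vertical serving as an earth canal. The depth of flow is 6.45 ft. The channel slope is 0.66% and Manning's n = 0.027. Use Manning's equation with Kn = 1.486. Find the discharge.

With bottom width b = 19.3 ft and side slope z = 2: A = (b + zy)y = (19.3 + 2×6.45)×6.45 = 207.7 ft²; P = b + 2y√(1+z²) = 19.3 + 2×6.45×2.236 = 48.15 ft.
Hydraulic radius R = A/P = 207.7/48.15 = 4.314 ft.
Manning's equation: Q = (1.486/n) A R^(2/3) S^(1/2) = (1.486/0.027) × 207.7 × 4.314^(2/3) × 0.0066^(1/2) = 2460 ft³/s.

Q = 2460 ft³/s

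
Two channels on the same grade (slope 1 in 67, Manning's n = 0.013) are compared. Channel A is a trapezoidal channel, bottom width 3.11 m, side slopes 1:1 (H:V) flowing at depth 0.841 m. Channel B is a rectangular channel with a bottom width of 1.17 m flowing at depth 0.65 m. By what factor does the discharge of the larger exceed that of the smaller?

Channel A: With bottom width b = 3.11 m and side slope z = 1: A = (b + zy)y = (3.11 + 1×0.841)×0.841 = 3.323 m²; P = b + 2y√(1+z²) = 3.11 + 2×0.841×1.414 = 5.489 m. Hydraulic radius R = A/P = 3.323/5.489 = 0.6054 m. Q_A = (1/0.013)·3.323·0.6054^(2/3)·√0.01493 = 22.35 m³/s.
Channel B: Flow area A = b·y = 1.17 × 0.65 = 0.7605 m². Wetted perimeter P = b + 2y = 1.17 + 2×0.65 = 2.47 m. Hydraulic radius R = A/P = 0.7605/2.47 = 0.3079 m. Q_B = (1/0.013)·0.7605·0.3079^(2/3)·√0.01493 = 3.259 m³/s.
The larger discharge is 22.35 m³/s and the smaller is 3.259 m³/s; the ratio is 6.86.

6.86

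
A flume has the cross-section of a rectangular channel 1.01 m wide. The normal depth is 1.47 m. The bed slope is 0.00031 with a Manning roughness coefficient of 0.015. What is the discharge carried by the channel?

Q = 0.908 m³/s

Flow area A = b·y = 1.01 × 1.47 = 1.485 m². Wetted perimeter P = b + 2y = 1.01 + 2×1.47 = 3.95 m.
Hydraulic radius R = A/P = 1.485/3.95 = 0.3759 m.
Manning's equation: Q = (1/n) A R^(2/3) S^(1/2) = (1/0.015) × 1.485 × 0.3759^(2/3) × 0.00031^(1/2) = 0.908 m³/s.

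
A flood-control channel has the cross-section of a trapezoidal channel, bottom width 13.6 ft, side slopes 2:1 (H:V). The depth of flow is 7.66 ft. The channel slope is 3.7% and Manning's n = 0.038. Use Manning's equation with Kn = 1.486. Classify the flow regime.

With bottom width b = 13.6 ft and side slope z = 2: A = (b + zy)y = (13.6 + 2×7.66)×7.66 = 221.5 ft²; P = b + 2y√(1+z²) = 13.6 + 2×7.66×2.236 = 47.86 ft.
Hydraulic radius R = A/P = 221.5/47.86 = 4.629 ft.
V = (1.486/n) R^(2/3) √S = (1.486/0.038) × 4.629^(2/3) × √0.037 = 20.89 ft/s. Hydraulic depth D_h = A/T = 221.5/44.24 = 5.007 ft.
Froude number Fr = V/√(g·D_h) = 20.89/√(32.2×5.007) = 1.65, which is greater than 1, so the flow is supercritical.

supercritical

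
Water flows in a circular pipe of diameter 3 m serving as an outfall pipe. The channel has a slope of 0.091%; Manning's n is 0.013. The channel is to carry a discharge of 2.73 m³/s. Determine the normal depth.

Manning's equation rearranged: A R^(2/3) = nQ / (1·√S) = 0.013 × 2.73 / (√0.00091) = 1.176.
Try y = 1.16 m: A R^(2/3) = 1.848 — over.
Try y = 0.787 m: A R^(2/3) = 0.8791 — short.
Try y = 0.914 m: A R^(2/3) = 1.177 — close enough.

y_n = 0.914 m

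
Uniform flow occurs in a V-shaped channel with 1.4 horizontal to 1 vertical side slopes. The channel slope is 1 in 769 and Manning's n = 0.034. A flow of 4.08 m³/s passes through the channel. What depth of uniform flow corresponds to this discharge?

y_n = 1.83 m

Manning's equation rearranged: A R^(2/3) = nQ / (1·√S) = 0.034 × 4.08 / (√0.0013) = 3.847.
Try y = 1.34 m: A R^(2/3) = 1.678 — low.
Try y = 2.03 m: A R^(2/3) = 5.079 — high.
Try y = 1.83 m: A R^(2/3) = 3.852 — ≈ 3.847.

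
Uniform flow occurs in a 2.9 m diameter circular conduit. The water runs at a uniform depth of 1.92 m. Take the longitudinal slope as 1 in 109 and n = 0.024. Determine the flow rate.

For a circular section of diameter D = 2.9 m at depth y = 1.92 m, the central angle is θ = 2 arccos(1 − 2y/D) = 3.802 rad. Then A = (D²/8)(θ − sin θ) = 4.641 m² and P = Dθ/2 = 5.513 m.
Hydraulic radius R = A/P = 4.641/5.513 = 0.842 m.
Manning's equation: Q = (1/n) A R^(2/3) S^(1/2) = (1/0.024) × 4.641 × 0.842^(2/3) × 0.009174^(1/2) = 16.5 m³/s.

Q = 16.5 m³/s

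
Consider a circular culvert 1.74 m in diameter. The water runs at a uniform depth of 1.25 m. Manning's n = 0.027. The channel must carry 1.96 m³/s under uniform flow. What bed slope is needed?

S = 0.00201

For a circular section of diameter D = 1.74 m at depth y = 1.25 m, the central angle is θ = 2 arccos(1 − 2y/D) = 4.046 rad. Then A = (D²/8)(θ − sin θ) = 1.828 m² and P = Dθ/2 = 3.52 m.
Hydraulic radius R = A/P = 1.828/3.52 = 0.5195 m.
From Manning's equation, S = [nQ / (1 A R^(2/3))]² = [0.027 × 1.96 / (1 × 1.828 × 0.5195^(2/3))]² = 0.00201.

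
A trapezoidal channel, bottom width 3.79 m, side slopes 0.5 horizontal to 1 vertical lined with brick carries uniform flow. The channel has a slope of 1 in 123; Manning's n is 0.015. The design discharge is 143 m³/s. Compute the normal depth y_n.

Manning's equation rearranged: A R^(2/3) = nQ / (1·√S) = 0.015 × 143 / (√0.00813) = 23.79.
Trying y = 2.32 m: A R^(2/3) = 13.53 — too small.
Trying y = 3.82 m: A R^(2/3) = 31.81 — too large.
Trying y = 3.23 m: A R^(2/3) = 23.74 — close enough.

y_n = 3.23 m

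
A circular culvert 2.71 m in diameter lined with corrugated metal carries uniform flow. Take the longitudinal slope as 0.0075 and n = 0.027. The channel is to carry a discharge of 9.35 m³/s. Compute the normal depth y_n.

y_n = 1.6 m

Manning's equation rearranged: A R^(2/3) = nQ / (1·√S) = 0.027 × 9.35 / (√0.0075) = 2.915.
At y = 1.74 m: A R^(2/3) = 3.307 — too large.
At y = 1.3 m: A R^(2/3) = 2.072 — too small.
At y = 1.6 m: A R^(2/3) = 2.916 — ≈ 2.915.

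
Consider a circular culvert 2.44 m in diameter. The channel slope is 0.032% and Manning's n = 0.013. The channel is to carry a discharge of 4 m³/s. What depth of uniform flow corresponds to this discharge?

Manning's equation rearranged: A R^(2/3) = nQ / (1·√S) = 0.013 × 4 / (√0.00032) = 2.907.
At y = 1.26 m: A R^(2/3) = 1.776 — short.
At y = 2.03 m: A R^(2/3) = 3.407 — over.
At y = 1.75 m: A R^(2/3) = 2.905 — matches.

y_n = 1.75 m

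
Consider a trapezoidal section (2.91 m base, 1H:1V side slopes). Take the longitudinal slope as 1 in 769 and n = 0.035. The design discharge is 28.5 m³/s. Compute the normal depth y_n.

y_n = 3.23 m

Manning's equation rearranged: A R^(2/3) = nQ / (1·√S) = 0.035 × 28.5 / (√0.0013) = 27.66.
At y = 2.63 m: A R^(2/3) = 18.3 — too small.
At y = 4.04 m: A R^(2/3) = 43.95 — too large.
At y = 3.23 m: A R^(2/3) = 27.65 — ≈ 27.66.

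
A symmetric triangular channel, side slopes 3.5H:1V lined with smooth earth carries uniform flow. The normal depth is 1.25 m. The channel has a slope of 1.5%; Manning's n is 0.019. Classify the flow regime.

supercritical

For a triangular section with side slope z = 3.5: A = zy² = 3.5×1.25² = 5.469 m²; P = 2y√(1+z²) = 2×1.25×3.64 = 9.1 m.
Hydraulic radius R = A/P = 5.469/9.1 = 0.601 m.
V = (1/n) R^(2/3) √S = (1/0.019) × 0.601^(2/3) × √0.015 = 4.59 m/s. Hydraulic depth D_h = A/T = 5.469/8.75 = 0.625 m.
Froude number Fr = V/√(g·D_h) = 4.59/√(9.81×0.625) = 1.85, which is greater than 1, so the flow is supercritical.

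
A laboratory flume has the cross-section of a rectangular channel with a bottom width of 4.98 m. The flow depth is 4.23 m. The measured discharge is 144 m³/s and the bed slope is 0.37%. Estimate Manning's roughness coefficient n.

Flow area A = b·y = 4.98 × 4.23 = 21.07 m². Wetted perimeter P = b + 2y = 4.98 + 2×4.23 = 13.44 m.
Hydraulic radius R = A/P = 21.07/13.44 = 1.567 m.
Rearranging Manning's equation: n = (1/Q) A R^(2/3) S^(1/2) = (1/144) × 21.07 × 1.567^(2/3) × √0.0037 = 0.012.

n = 0.012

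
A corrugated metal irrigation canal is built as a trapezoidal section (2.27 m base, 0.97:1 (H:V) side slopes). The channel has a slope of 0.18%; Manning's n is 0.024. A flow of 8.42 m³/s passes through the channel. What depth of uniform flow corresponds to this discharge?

y_n = 1.45 m

Manning's equation rearranged: A R^(2/3) = nQ / (1·√S) = 0.024 × 8.42 / (√0.0018) = 4.763.
At y = 1.06 m: A R^(2/3) = 2.675 — short.
At y = 1.57 m: A R^(2/3) = 5.535 — over.
At y = 1.45 m: A R^(2/3) = 4.764 — close enough.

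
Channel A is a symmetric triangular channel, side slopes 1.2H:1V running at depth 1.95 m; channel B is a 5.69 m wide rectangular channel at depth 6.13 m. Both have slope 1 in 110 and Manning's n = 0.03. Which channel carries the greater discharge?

Channel A: For a triangular section with side slope z = 1.2: A = zy² = 1.2×1.95² = 4.563 m²; P = 2y√(1+z²) = 2×1.95×1.562 = 6.092 m. Hydraulic radius R = A/P = 4.563/6.092 = 0.749 m. Q_A = (1/0.03)·4.563·0.749^(2/3)·√0.009091 = 11.96 m³/s.
Channel B: Flow area A = b·y = 5.69 × 6.13 = 34.88 m². Wetted perimeter P = b + 2y = 5.69 + 2×6.13 = 17.95 m. Hydraulic radius R = A/P = 34.88/17.95 = 1.943 m. Q_B = (1/0.03)·34.88·1.943^(2/3)·√0.009091 = 172.6 m³/s.
Q_A = 11.96 m³/s vs Q_B = 172.6 m³/s, so channel B carries more.

channel B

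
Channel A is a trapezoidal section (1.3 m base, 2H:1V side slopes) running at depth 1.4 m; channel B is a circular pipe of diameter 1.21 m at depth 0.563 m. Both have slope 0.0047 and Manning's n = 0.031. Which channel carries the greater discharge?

channel A

Channel A: With bottom width b = 1.3 m and side slope z = 2: A = (b + zy)y = (1.3 + 2×1.4)×1.4 = 5.74 m²; P = b + 2y√(1+z²) = 1.3 + 2×1.4×2.236 = 7.561 m. Hydraulic radius R = A/P = 5.74/7.561 = 0.7592 m. Q_A = (1/0.031)·5.74·0.7592^(2/3)·√0.0047 = 10.56 m³/s.
Channel B: For a circular section of diameter D = 1.21 m at depth y = 0.563 m, the central angle is θ = 2 arccos(1 − 2y/D) = 3.003 rad. Then A = (D²/8)(θ − sin θ) = 0.5242 m² and P = Dθ/2 = 1.817 m. Hydraulic radius R = A/P = 0.5242/1.817 = 0.2885 m. Q_B = (1/0.031)·0.5242·0.2885^(2/3)·√0.0047 = 0.5062 m³/s.
Q_A = 10.56 m³/s vs Q_B = 0.5062 m³/s, so channel A carries more.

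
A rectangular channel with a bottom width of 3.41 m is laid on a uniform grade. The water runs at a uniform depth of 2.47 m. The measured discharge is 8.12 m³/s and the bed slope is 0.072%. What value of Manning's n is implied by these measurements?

Flow area A = b·y = 3.41 × 2.47 = 8.423 m². Wetted perimeter P = b + 2y = 3.41 + 2×2.47 = 8.35 m.
Hydraulic radius R = A/P = 8.423/8.35 = 1.009 m.
Rearranging Manning's equation: n = (1/Q) A R^(2/3) S^(1/2) = (1/8.12) × 8.423 × 1.009^(2/3) × √0.00072 = 0.028.

n = 0.028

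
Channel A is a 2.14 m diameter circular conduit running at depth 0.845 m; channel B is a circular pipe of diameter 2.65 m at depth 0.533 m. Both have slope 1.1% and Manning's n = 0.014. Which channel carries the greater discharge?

Channel A: For a circular section of diameter D = 2.14 m at depth y = 0.845 m, the central angle is θ = 2 arccos(1 − 2y/D) = 2.718 rad. Then A = (D²/8)(θ − sin θ) = 1.32 m² and P = Dθ/2 = 2.908 m. Hydraulic radius R = A/P = 1.32/2.908 = 0.4541 m. Q_A = (1/0.014)·1.32·0.4541^(2/3)·√0.011 = 5.844 m³/s.
Channel B: For a circular section of diameter D = 2.65 m at depth y = 0.533 m, the central angle is θ = 2 arccos(1 − 2y/D) = 1.86 rad. Then A = (D²/8)(θ − sin θ) = 0.7916 m² and P = Dθ/2 = 2.465 m. Hydraulic radius R = A/P = 0.7916/2.465 = 0.3212 m. Q_B = (1/0.014)·0.7916·0.3212^(2/3)·√0.011 = 2.781 m³/s.
Q_A = 5.844 m³/s vs Q_B = 2.781 m³/s, so channel A carries more.

channel A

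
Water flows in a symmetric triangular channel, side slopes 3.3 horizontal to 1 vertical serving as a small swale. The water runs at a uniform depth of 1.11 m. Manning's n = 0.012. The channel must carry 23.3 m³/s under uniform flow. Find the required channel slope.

For a triangular section with side slope z = 3.3: A = zy² = 3.3×1.11² = 4.066 m²; P = 2y√(1+z²) = 2×1.11×3.448 = 7.655 m.
Hydraulic radius R = A/P = 4.066/7.655 = 0.5311 m.
From Manning's equation, S = [nQ / (1 A R^(2/3))]² = [0.012 × 23.3 / (1 × 4.066 × 0.5311^(2/3))]² = 0.011.

S = 0.011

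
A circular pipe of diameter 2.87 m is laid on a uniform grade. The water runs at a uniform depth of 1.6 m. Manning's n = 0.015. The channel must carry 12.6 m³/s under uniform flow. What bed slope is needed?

For a circular section of diameter D = 2.87 m at depth y = 1.6 m, the central angle is θ = 2 arccos(1 − 2y/D) = 3.372 rad. Then A = (D²/8)(θ − sin θ) = 3.707 m² and P = Dθ/2 = 4.839 m.
Hydraulic radius R = A/P = 3.707/4.839 = 0.7661 m.
From Manning's equation, S = [nQ / (1 A R^(2/3))]² = [0.015 × 12.6 / (1 × 3.707 × 0.7661^(2/3))]² = 0.00371.

S = 0.00371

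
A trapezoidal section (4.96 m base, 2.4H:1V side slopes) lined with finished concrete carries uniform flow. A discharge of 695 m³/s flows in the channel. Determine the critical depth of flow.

At critical depth, Q² T / (g A³) = 1, i.e. A³/T = Q²/g = 695²/9.81 = 49240.
At y = 6.64 m: A³/T = 72520 — too large.
At y = 4.72 m: A³/T = 16450 — too small.
At y = 6.08 m: A³/T = 49200 — close enough.

y_c = 6.08 m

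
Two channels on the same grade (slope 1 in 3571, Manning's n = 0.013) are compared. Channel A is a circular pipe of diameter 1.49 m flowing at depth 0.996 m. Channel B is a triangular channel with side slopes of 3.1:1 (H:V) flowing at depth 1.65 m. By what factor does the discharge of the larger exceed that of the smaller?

10.1

Channel A: For a circular section of diameter D = 1.49 m at depth y = 0.996 m, the central angle is θ = 2 arccos(1 − 2y/D) = 3.829 rad. Then A = (D²/8)(θ − sin θ) = 1.239 m² and P = Dθ/2 = 2.853 m. Hydraulic radius R = A/P = 1.239/2.853 = 0.4342 m. Q_A = (1/0.013)·1.239·0.4342^(2/3)·√0.00028 = 0.9143 m³/s.
Channel B: For a triangular section with side slope z = 3.1: A = zy² = 3.1×1.65² = 8.44 m²; P = 2y√(1+z²) = 2×1.65×3.257 = 10.75 m. Hydraulic radius R = A/P = 8.44/10.75 = 0.7852 m. Q_B = (1/0.013)·8.44·0.7852^(2/3)·√0.00028 = 9.246 m³/s.
The larger discharge is 9.246 m³/s and the smaller is 0.9143 m³/s; the ratio is 10.1.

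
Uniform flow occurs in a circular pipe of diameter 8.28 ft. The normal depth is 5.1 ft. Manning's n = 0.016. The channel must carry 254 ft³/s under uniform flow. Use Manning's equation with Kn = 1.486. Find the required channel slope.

For a circular section of diameter D = 8.28 ft at depth y = 5.1 ft, the central angle is θ = 2 arccos(1 − 2y/D) = 3.61 rad. Then A = (D²/8)(θ − sin θ) = 34.8 ft² and P = Dθ/2 = 14.94 ft.
Hydraulic radius R = A/P = 34.8/14.94 = 2.329 ft.
From Manning's equation, S = [nQ / (1.486 A R^(2/3))]² = [0.016 × 254 / (1.486 × 34.8 × 2.329^(2/3))]² = 0.002.

S = 0.002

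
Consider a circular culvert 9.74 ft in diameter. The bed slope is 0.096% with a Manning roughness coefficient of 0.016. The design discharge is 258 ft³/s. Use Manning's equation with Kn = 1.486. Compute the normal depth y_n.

Manning's equation rearranged: A R^(2/3) = nQ / (1.486·√S) = 0.016 × 258 / (1.486 × √0.00096) = 89.66.
Trying y = 4.99 ft: A R^(2/3) = 70.26 — too small.
Trying y = 6.75 ft: A R^(2/3) = 111.4 — too large.
Trying y = 5.8 ft: A R^(2/3) = 89.56 — ≈ 89.66.

y_n = 5.8 ft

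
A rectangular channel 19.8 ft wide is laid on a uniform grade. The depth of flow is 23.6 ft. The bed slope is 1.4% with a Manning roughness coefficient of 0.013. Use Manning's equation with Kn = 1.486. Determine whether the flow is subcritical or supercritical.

supercritical

Flow area A = b·y = 19.8 × 23.6 = 467.3 ft². Wetted perimeter P = b + 2y = 19.8 + 2×23.6 = 67 ft.
Hydraulic radius R = A/P = 467.3/67 = 6.974 ft.
V = (1.486/n) R^(2/3) √S = (1.486/0.013) × 6.974^(2/3) × √0.014 = 49.37 ft/s. Hydraulic depth D_h = A/T = 467.3/19.8 = 23.6 ft.
Froude number Fr = V/√(g·D_h) = 49.37/√(32.2×23.6) = 1.79, which is greater than 1, so the flow is supercritical.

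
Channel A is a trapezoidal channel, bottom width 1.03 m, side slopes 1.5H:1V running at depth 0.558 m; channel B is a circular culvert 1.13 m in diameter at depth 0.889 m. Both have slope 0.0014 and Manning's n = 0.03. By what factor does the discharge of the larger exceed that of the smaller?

1.23

Channel A: With bottom width b = 1.03 m and side slope z = 1.5: A = (b + zy)y = (1.03 + 1.5×0.558)×0.558 = 1.042 m²; P = b + 2y√(1+z²) = 1.03 + 2×0.558×1.803 = 3.042 m. Hydraulic radius R = A/P = 1.042/3.042 = 0.3425 m. Q_A = (1/0.03)·1.042·0.3425^(2/3)·√0.0014 = 0.636 m³/s.
Channel B: For a circular section of diameter D = 1.13 m at depth y = 0.889 m, the central angle is θ = 2 arccos(1 − 2y/D) = 4.363 rad. Then A = (D²/8)(θ − sin θ) = 0.8464 m² and P = Dθ/2 = 2.465 m. Hydraulic radius R = A/P = 0.8464/2.465 = 0.3433 m. Q_B = (1/0.03)·0.8464·0.3433^(2/3)·√0.0014 = 0.5176 m³/s.
The larger discharge is 0.636 m³/s and the smaller is 0.5176 m³/s; the ratio is 1.23.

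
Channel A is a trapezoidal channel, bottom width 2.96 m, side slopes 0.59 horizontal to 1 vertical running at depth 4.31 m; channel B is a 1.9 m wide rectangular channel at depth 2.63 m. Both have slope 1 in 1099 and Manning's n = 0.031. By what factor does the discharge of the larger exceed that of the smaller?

9.02

Channel A: With bottom width b = 2.96 m and side slope z = 0.59: A = (b + zy)y = (2.96 + 0.59×4.31)×4.31 = 23.72 m²; P = b + 2y√(1+z²) = 2.96 + 2×4.31×1.161 = 12.97 m. Hydraulic radius R = A/P = 23.72/12.97 = 1.829 m. Q_A = (1/0.031)·23.72·1.829^(2/3)·√0.0009099 = 34.51 m³/s.
Channel B: Flow area A = b·y = 1.9 × 2.63 = 4.997 m². Wetted perimeter P = b + 2y = 1.9 + 2×2.63 = 7.16 m. Hydraulic radius R = A/P = 4.997/7.16 = 0.6979 m. Q_B = (1/0.031)·4.997·0.6979^(2/3)·√0.0009099 = 3.826 m³/s.
The larger discharge is 34.51 m³/s and the smaller is 3.826 m³/s; the ratio is 9.02.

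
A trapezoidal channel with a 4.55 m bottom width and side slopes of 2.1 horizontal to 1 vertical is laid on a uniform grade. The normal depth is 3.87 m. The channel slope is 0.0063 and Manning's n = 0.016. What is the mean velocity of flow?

V = 8.33 m/s

With bottom width b = 4.55 m and side slope z = 2.1: A = (b + zy)y = (4.55 + 2.1×3.87)×3.87 = 49.06 m²; P = b + 2y√(1+z²) = 4.55 + 2×3.87×2.326 = 22.55 m.
Hydraulic radius R = A/P = 49.06/22.55 = 2.175 m.
From Manning's equation, V = (1/n) R^(2/3) S^(1/2) = (1/0.016) × 2.175^(2/3) × 0.0063^(1/2) = 8.33 m/s.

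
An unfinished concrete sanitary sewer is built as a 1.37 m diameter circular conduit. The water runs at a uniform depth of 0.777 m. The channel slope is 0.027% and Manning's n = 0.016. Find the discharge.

For a circular section of diameter D = 1.37 m at depth y = 0.777 m, the central angle is θ = 2 arccos(1 − 2y/D) = 3.411 rad. Then A = (D²/8)(θ − sin θ) = 0.8627 m² and P = Dθ/2 = 2.337 m.
Hydraulic radius R = A/P = 0.8627/2.337 = 0.3692 m.
Manning's equation: Q = (1/n) A R^(2/3) S^(1/2) = (1/0.016) × 0.8627 × 0.3692^(2/3) × 0.00027^(1/2) = 0.456 m³/s.

Q = 0.456 m³/s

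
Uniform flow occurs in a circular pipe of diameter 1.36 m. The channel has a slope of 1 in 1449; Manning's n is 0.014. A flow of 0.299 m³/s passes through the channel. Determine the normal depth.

y_n = 0.439 m

Manning's equation rearranged: A R^(2/3) = nQ / (1·√S) = 0.014 × 0.299 / (√0.0006901) = 0.1593.
Trying y = 0.306 m: A R^(2/3) = 0.07857 — too small.
Trying y = 0.519 m: A R^(2/3) = 0.2187 — too large.
Trying y = 0.439 m: A R^(2/3) = 0.1596 — matches.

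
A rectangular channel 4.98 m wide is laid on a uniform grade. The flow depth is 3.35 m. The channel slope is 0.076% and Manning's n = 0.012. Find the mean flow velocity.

Flow area A = b·y = 4.98 × 3.35 = 16.68 m². Wetted perimeter P = b + 2y = 4.98 + 2×3.35 = 11.68 m.
Hydraulic radius R = A/P = 16.68/11.68 = 1.428 m.
From Manning's equation, V = (1/n) R^(2/3) S^(1/2) = (1/0.012) × 1.428^(2/3) × 0.00076^(1/2) = 2.91 m/s.

V = 2.91 m/s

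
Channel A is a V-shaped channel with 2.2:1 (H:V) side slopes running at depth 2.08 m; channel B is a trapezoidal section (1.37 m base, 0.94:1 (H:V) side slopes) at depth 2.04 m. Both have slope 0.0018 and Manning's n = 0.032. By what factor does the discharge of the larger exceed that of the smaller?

1.4

Channel A: For a triangular section with side slope z = 2.2: A = zy² = 2.2×2.08² = 9.518 m²; P = 2y√(1+z²) = 2×2.08×2.417 = 10.05 m. Hydraulic radius R = A/P = 9.518/10.05 = 0.9468 m. Q_A = (1/0.032)·9.518·0.9468^(2/3)·√0.0018 = 12.17 m³/s.
Channel B: With bottom width b = 1.37 m and side slope z = 0.94: A = (b + zy)y = (1.37 + 0.94×2.04)×2.04 = 6.707 m²; P = b + 2y√(1+z²) = 1.37 + 2×2.04×1.372 = 6.97 m. Hydraulic radius R = A/P = 6.707/6.97 = 0.9623 m. Q_B = (1/0.032)·6.707·0.9623^(2/3)·√0.0018 = 8.667 m³/s.
The larger discharge is 12.17 m³/s and the smaller is 8.667 m³/s; the ratio is 1.4.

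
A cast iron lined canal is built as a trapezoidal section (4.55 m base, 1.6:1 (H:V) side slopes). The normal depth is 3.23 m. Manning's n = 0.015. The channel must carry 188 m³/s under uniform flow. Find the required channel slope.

S = 0.00349

With bottom width b = 4.55 m and side slope z = 1.6: A = (b + zy)y = (4.55 + 1.6×3.23)×3.23 = 31.39 m²; P = b + 2y√(1+z²) = 4.55 + 2×3.23×1.887 = 16.74 m.
Hydraulic radius R = A/P = 31.39/16.74 = 1.875 m.
From Manning's equation, S = [nQ / (1 A R^(2/3))]² = [0.015 × 188 / (1 × 31.39 × 1.875^(2/3))]² = 0.00349.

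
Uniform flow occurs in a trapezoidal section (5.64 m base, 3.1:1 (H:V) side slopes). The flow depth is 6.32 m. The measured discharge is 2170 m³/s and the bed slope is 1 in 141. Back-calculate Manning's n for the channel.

n = 0.014

With bottom width b = 5.64 m and side slope z = 3.1: A = (b + zy)y = (5.64 + 3.1×6.32)×6.32 = 159.5 m²; P = b + 2y√(1+z²) = 5.64 + 2×6.32×3.257 = 46.81 m.
Hydraulic radius R = A/P = 159.5/46.81 = 3.407 m.
Rearranging Manning's equation: n = (1/Q) A R^(2/3) S^(1/2) = (1/2170) × 159.5 × 3.407^(2/3) × √0.007092 = 0.014.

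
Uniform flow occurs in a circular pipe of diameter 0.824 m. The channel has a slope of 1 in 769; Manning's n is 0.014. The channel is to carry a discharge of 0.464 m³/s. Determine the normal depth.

Manning's equation rearranged: A R^(2/3) = nQ / (1·√S) = 0.014 × 0.464 / (√0.0013) = 0.1801.
At y = 0.766 m: A R^(2/3) = 0.2 — too large.
At y = 0.474 m: A R^(2/3) = 0.117 — too small.
At y = 0.653 m: A R^(2/3) = 0.1801 — matches.

y_n = 0.653 m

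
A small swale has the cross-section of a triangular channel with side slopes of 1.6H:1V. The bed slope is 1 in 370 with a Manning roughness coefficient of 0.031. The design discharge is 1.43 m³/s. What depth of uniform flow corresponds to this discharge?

y_n = 0.979 m

Manning's equation rearranged: A R^(2/3) = nQ / (1·√S) = 0.031 × 1.43 / (√0.002703) = 0.8527.
Try y = 1.11 m: A R^(2/3) = 1.193 — high.
Try y = 0.675 m: A R^(2/3) = 0.3166 — low.
Try y = 0.979 m: A R^(2/3) = 0.8533 — close enough.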